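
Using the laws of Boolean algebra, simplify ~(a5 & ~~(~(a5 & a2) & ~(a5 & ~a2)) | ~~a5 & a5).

~(a5 & ~~(~(a5 & a2) & ~(a5 & ~a2)) | ~~a5 & a5)
= ~(a5 & ~(a5 & a2 | a5 & ~a2) | ~~a5 & a5)
= ~(a5 & ~a5 | ~~a5 & a5)
= ~(a5 & ~a5 | a5 & a5)
= ~a5

~a5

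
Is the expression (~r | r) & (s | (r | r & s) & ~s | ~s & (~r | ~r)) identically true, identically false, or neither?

identically true

(~r | r) & (s | (r | r & s) & ~s | ~s & (~r | ~r))
= (~r | r) & (s | r & ~s | ~s & (~r | ~r))   (absorption)
= (~r | r) & (s | r & ~s | ~s & ~r)   (idempotence)
= (~r | r) & (s | ~s)   (distribution)
= s | ~s   (complement / identity)
= 1   (complement)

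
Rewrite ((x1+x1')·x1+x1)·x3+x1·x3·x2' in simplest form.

((x1+x1')·x1+x1)·x3+x1·x3·x2'
= (x1+x1)·x3+x1·x3·x2'   [complement / identity]
= x1·x3+x1·x3·x2'   [idempotence]
= x1·x3   [absorption]

x1·x3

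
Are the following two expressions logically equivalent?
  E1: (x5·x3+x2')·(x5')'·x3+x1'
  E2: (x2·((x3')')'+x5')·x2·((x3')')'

E1: (x5·x3+x2')·(x5')'·x3+x1'
    = (x5·x3+x2')·x5·x3+x1'
    = x5·x3+x1'
E2: (x2·((x3')')'+x5')·x2·((x3')')'
    = x2·((x3')')'
    = x2·x3'
These differ: at x1=0, x2=0, x3=1, x5=0, E1 = 1 but E2 = 0.

No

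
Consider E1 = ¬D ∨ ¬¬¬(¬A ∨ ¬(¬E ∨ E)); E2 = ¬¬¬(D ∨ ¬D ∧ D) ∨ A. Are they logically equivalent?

Yes

E1: ¬D ∨ ¬¬¬(¬A ∨ ¬(¬E ∨ E))
    = ¬D ∨ ¬¬(A ∧ (¬E ∨ E))
    = ¬D ∨ A ∧ (¬E ∨ E)
    = ¬D ∨ A
E2: ¬¬¬(D ∨ ¬D ∧ D) ∨ A
    = ¬(D ∨ ¬D ∧ D) ∨ A
    = ¬D ∨ A
Both reduce to ¬D ∨ A, so they are equivalent.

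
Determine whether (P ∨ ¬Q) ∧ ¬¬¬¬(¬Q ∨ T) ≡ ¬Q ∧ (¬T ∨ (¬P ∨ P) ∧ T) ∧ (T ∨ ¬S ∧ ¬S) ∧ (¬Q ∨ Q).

No

E1: (P ∨ ¬Q) ∧ ¬¬¬¬(¬Q ∨ T)
    = (P ∨ ¬Q) ∧ ¬¬(¬Q ∨ T)   [double negation]
    = (P ∨ ¬Q) ∧ (¬Q ∨ T)   [double negation]
    = ¬Q ∨ P ∧ T   [distribution]
E2: ¬Q ∧ (¬T ∨ (¬P ∨ P) ∧ T) ∧ (T ∨ ¬S ∧ ¬S) ∧ (¬Q ∨ Q)
    = ¬Q ∧ (¬T ∨ (¬P ∨ P) ∧ T) ∧ (T ∨ ¬S ∧ ¬S)   [complement / identity]
    = ¬Q ∧ (¬T ∨ T) ∧ (T ∨ ¬S ∧ ¬S)   [complement / identity]
    = ¬Q ∧ (T ∨ ¬S ∧ ¬S)   [complement / identity]
    = ¬Q ∧ (T ∨ ¬S)   [idempotence]
These differ: at P=1, Q=1, S=1, T=1, E1 = 1 but E2 = 0.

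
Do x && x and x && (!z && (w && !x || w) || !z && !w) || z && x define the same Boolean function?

E1: x && x
    = x
E2: x && (!z && (w && !x || w) || !z && !w) || z && x
    = x && (!z && w || !z && !w) || z && x
    = x && !z || z && x
    = x
Both reduce to x, so they are equivalent.

Yes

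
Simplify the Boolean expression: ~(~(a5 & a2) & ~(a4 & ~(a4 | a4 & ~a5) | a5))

a5

~(~(a5 & a2) & ~(a4 & ~(a4 | a4 & ~a5) | a5))
= ~(~(a5 & a2) & ~(a4 & ~a4 | a5))   (absorption)
= a5 & a2 | a4 & ~a4 | a5   (De Morgan)
= a5 & a2 | a5   (complement / identity)
= a5   (absorption)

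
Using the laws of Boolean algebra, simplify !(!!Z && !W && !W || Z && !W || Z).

!Z

!(!!Z && !W && !W || Z && !W || Z)
= !(!!Z && !W || Z && !W || Z)   (idempotence)
= !(Z && !W || Z && !W || Z)   (double negation)
= !(Z && !W || Z)   (absorption)
= !Z   (absorption)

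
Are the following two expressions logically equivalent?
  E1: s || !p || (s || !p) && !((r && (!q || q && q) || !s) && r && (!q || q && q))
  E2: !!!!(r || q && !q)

E1: s || !p || (s || !p) && !((r && (!q || q && q) || !s) && r && (!q || q && q))
    = s || !p || (s || !p) && !(r && (!q || q && q))   (absorption)
    = s || !p || (s || !p) && !(r && (!q || q))   (idempotence)
    = s || !p || (s || !p) && !r   (complement / identity)
    = s || !p   (absorption)
E2: !!!!(r || q && !q)
    = !!!!r   (complement / identity)
    = !!r   (double negation)
    = r   (double negation)
These differ: at p=0, q=0, r=0, s=0, E1 = 1 but E2 = 0.

No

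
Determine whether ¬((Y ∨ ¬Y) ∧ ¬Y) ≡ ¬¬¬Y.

E1: ¬((Y ∨ ¬Y) ∧ ¬Y)
    = ¬¬Y   — complement / identity
    = Y   — double negation
E2: ¬¬¬Y
    = ¬Y   — double negation
These differ: at Y=0, E1 = 0 but E2 = 1.

No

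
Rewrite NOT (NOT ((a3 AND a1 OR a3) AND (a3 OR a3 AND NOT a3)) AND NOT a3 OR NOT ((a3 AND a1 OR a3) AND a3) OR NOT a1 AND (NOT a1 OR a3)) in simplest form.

a3 AND a1

NOT (NOT ((a3 AND a1 OR a3) AND (a3 OR a3 AND NOT a3)) AND NOT a3 OR NOT ((a3 AND a1 OR a3) AND a3) OR NOT a1 AND (NOT a1 OR a3))
= NOT (NOT ((a3 AND a1 OR a3) AND a3) AND NOT a3 OR NOT ((a3 AND a1 OR a3) AND a3) OR NOT a1 AND (NOT a1 OR a3))   — complement / identity
= NOT (NOT ((a3 AND a1 OR a3) AND a3) OR NOT a1 AND (NOT a1 OR a3))   — absorption
= NOT (NOT ((a3 AND a1 OR a3) AND a3) OR NOT a1)   — absorption
= (a3 AND a1 OR a3) AND a3 AND a1   — De Morgan
= a3 AND a3 AND a1   — absorption
= a3 AND a1   — idempotence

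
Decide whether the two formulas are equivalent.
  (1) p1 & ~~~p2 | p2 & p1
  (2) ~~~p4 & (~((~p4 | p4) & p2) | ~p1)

E1: p1 & ~~~p2 | p2 & p1
    = p1 & ~p2 | p2 & p1   — double negation
    = p1   — distribution
E2: ~~~p4 & (~((~p4 | p4) & p2) | ~p1)
    = ~p4 & (~((~p4 | p4) & p2) | ~p1)   — double negation
    = ~p4 & (~p2 | ~p1)   — complement / identity
These differ: at p1=0, p2=0, p4=0, E1 = 0 but E2 = 1.

No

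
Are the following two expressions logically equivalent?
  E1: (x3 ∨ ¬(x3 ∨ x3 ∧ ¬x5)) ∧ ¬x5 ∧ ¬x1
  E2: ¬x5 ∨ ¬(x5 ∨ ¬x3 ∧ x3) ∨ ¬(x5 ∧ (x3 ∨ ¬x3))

No

E1: (x3 ∨ ¬(x3 ∨ x3 ∧ ¬x5)) ∧ ¬x5 ∧ ¬x1
    = (x3 ∨ ¬x3) ∧ ¬x5 ∧ ¬x1   [absorption]
    = ¬x5 ∧ ¬x1   [complement / identity]
E2: ¬x5 ∨ ¬(x5 ∨ ¬x3 ∧ x3) ∨ ¬(x5 ∧ (x3 ∨ ¬x3))
    = ¬x5 ∨ ¬x5 ∨ ¬(x5 ∧ (x3 ∨ ¬x3))   [complement / identity]
    = ¬x5 ∨ ¬x5 ∨ ¬x5   [complement / identity]
    = ¬x5 ∨ ¬x5   [idempotence]
    = ¬x5   [idempotence]
These differ: at x1=1, x3=1, x5=0, E1 = 0 but E2 = 1.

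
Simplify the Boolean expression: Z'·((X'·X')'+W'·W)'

Z'·X'

Z'·((X'·X')'+W'·W)'
= Z'·((X'·X')')'
= Z'·((X')')'
= Z'·X'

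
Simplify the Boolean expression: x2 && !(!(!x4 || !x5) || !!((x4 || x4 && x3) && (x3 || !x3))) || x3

x2 && !x4 || x3

x2 && !(!(!x4 || !x5) || !!((x4 || x4 && x3) && (x3 || !x3))) || x3
= x2 && (!x4 || !x5) && !((x4 || x4 && x3) && (x3 || !x3)) || x3
= x2 && (!x4 || !x5) && !(x4 && (x3 || !x3)) || x3
= x2 && (!x4 || !x5) && !x4 || x3
= x2 && !x4 || x3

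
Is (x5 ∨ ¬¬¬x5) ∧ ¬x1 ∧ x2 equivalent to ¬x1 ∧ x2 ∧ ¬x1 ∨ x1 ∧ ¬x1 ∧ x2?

E1: (x5 ∨ ¬¬¬x5) ∧ ¬x1 ∧ x2
    = (x5 ∨ ¬x5) ∧ ¬x1 ∧ x2   [double negation]
    = ¬x1 ∧ x2   [complement / identity]
E2: ¬x1 ∧ x2 ∧ ¬x1 ∨ x1 ∧ ¬x1 ∧ x2
    = ¬x1 ∧ x2   [distribution]
Both reduce to ¬x1 ∧ x2, so they are equivalent.

Yes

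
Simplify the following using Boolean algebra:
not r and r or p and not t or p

p

not r and r or p and not t or p
= not r and r or p
= p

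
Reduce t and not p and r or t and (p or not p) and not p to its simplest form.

t and not p

t and not p and r or t and (p or not p) and not p
= t and not p and r or t and not p   — complement / identity
= t and not p   — absorption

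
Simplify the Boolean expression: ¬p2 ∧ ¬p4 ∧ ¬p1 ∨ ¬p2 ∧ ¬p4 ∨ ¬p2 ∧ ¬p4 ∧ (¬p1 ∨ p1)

¬p2 ∧ ¬p4 ∧ ¬p1 ∨ ¬p2 ∧ ¬p4 ∨ ¬p2 ∧ ¬p4 ∧ (¬p1 ∨ p1)
= ¬p2 ∧ ¬p4 ∨ ¬p2 ∧ ¬p4 ∧ (¬p1 ∨ p1)   — absorption
= ¬p2 ∧ ¬p4 ∨ ¬p2 ∧ ¬p4   — complement / identity
= ¬p2 ∧ ¬p4   — idempotence

¬p2 ∧ ¬p4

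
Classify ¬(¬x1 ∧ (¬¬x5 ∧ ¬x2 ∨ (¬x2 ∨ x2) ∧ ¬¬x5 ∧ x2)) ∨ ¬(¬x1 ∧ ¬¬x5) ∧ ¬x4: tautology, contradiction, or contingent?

¬(¬x1 ∧ (¬¬x5 ∧ ¬x2 ∨ (¬x2 ∨ x2) ∧ ¬¬x5 ∧ x2)) ∨ ¬(¬x1 ∧ ¬¬x5) ∧ ¬x4
= ¬(¬x1 ∧ (¬¬x5 ∧ ¬x2 ∨ ¬¬x5 ∧ x2)) ∨ ¬(¬x1 ∧ ¬¬x5) ∧ ¬x4   [complement / identity]
= ¬(¬x1 ∧ ¬¬x5) ∨ ¬(¬x1 ∧ ¬¬x5) ∧ ¬x4   [distribution]
= ¬(¬x1 ∧ ¬¬x5)   [absorption]
= x1 ∨ ¬x5   [De Morgan]
This depends on x1, x5, so it is not a constant.

contingent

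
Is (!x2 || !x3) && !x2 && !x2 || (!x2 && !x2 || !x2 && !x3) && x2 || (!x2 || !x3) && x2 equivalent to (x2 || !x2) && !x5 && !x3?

No

E1: (!x2 || !x3) && !x2 && !x2 || (!x2 && !x2 || !x2 && !x3) && x2 || (!x2 || !x3) && x2
    = (!x2 || !x3) && !x2 && !x2 || (!x2 || !x3) && !x2 && x2 || (!x2 || !x3) && x2   — distribution
    = (!x2 || !x3) && !x2 || (!x2 || !x3) && x2   — distribution
    = !x2 || !x3   — distribution
E2: (x2 || !x2) && !x5 && !x3
    = !x5 && !x3   — complement / identity
These differ: at x2=0, x3=0, x5=1, E1 = 1 but E2 = 0.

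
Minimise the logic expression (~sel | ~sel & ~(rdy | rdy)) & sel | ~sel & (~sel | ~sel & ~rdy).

(~sel | ~sel & ~(rdy | rdy)) & sel | ~sel & (~sel | ~sel & ~rdy)
= (~sel | ~sel & ~rdy) & sel | ~sel & (~sel | ~sel & ~rdy)   [idempotence]
= ~sel | ~sel & ~rdy   [distribution]
= ~sel   [absorption]

~sel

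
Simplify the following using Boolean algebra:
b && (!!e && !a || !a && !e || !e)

b && (!!e && !a || !a && !e || !e)
= b && (e && !a || !a && !e || !e)   (double negation)
= b && (!a || !e)   (distribution)

b && (!a || !e)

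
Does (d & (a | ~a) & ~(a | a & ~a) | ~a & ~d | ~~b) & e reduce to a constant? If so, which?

(d & (a | ~a) & ~(a | a & ~a) | ~a & ~d | ~~b) & e
= (d & ~(a | a & ~a) | ~a & ~d | ~~b) & e   — complement / identity
= (d & ~a | ~a & ~d | ~~b) & e   — complement / identity
= (d & ~a | ~a & ~d | b) & e   — double negation
= (~a | b) & e   — distribution
This depends on a, b, e, so it is not a constant.

no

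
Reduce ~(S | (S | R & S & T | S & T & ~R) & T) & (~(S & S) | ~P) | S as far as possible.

~(S | (S | R & S & T | S & T & ~R) & T) & (~(S & S) | ~P) | S
= ~(S | (S | S & T) & T) & (~(S & S) | ~P) | S   — distribution
= ~(S | S & T) & (~(S & S) | ~P) | S   — absorption
= ~S & (~(S & S) | ~P) | S   — absorption
= ~S & (~S | ~P) | S   — idempotence
= ~S | S   — absorption
= 1   — complement

1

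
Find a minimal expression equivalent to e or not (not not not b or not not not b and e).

e or b

e or not (not not not b or not not not b and e)
= e or not not not not b   (absorption)
= e or not not b   (double negation)
= e or b   (double negation)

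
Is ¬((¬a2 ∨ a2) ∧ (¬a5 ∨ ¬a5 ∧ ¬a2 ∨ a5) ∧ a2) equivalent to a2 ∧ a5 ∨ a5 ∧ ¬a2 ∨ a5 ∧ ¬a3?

No

E1: ¬((¬a2 ∨ a2) ∧ (¬a5 ∨ ¬a5 ∧ ¬a2 ∨ a5) ∧ a2)
    = ¬((¬a5 ∨ ¬a5 ∧ ¬a2 ∨ a5) ∧ a2)   — complement / identity
    = ¬((¬a5 ∨ a5) ∧ a2)   — absorption
    = ¬a2   — complement / identity
E2: a2 ∧ a5 ∨ a5 ∧ ¬a2 ∨ a5 ∧ ¬a3
    = a5 ∨ a5 ∧ ¬a3   — distribution
    = a5   — absorption
These differ: at a2=0, a3=0, a5=0, E1 = 1 but E2 = 0.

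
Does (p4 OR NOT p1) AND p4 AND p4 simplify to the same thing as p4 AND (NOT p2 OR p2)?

Yes

E1: (p4 OR NOT p1) AND p4 AND p4
    = (p4 OR NOT p1) AND p4   [idempotence]
    = p4   [absorption]
E2: p4 AND (NOT p2 OR p2)
    = p4   [complement / identity]
Both reduce to p4, so they are equivalent.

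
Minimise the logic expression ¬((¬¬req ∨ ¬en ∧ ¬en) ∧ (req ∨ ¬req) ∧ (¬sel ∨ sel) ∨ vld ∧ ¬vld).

¬((¬¬req ∨ ¬en ∧ ¬en) ∧ (req ∨ ¬req) ∧ (¬sel ∨ sel) ∨ vld ∧ ¬vld)
= ¬((¬¬req ∨ ¬en ∧ ¬en) ∧ (req ∨ ¬req) ∧ (¬sel ∨ sel))   (complement / identity)
= ¬((¬¬req ∨ ¬en ∧ ¬en) ∧ (req ∨ ¬req))   (complement / identity)
= ¬(¬¬req ∨ ¬en ∧ ¬en)   (complement / identity)
= ¬(¬¬req ∨ ¬en)   (idempotence)
= ¬req ∧ en   (De Morgan)

¬req ∧ en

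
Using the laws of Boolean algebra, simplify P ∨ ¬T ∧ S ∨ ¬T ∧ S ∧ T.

P ∨ ¬T ∧ S

P ∨ ¬T ∧ S ∨ ¬T ∧ S ∧ T
= P ∨ ¬T ∧ (S ∨ S ∧ T)   — distribution
= P ∨ ¬T ∧ S   — absorption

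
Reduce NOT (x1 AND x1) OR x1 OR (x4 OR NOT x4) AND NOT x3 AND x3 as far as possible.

TRUE

NOT (x1 AND x1) OR x1 OR (x4 OR NOT x4) AND NOT x3 AND x3
= NOT x1 OR x1 OR (x4 OR NOT x4) AND NOT x3 AND x3   — idempotence
= NOT x1 OR x1 OR NOT x3 AND x3   — complement / identity
= NOT x1 OR x1   — complement / identity
= TRUE   — complement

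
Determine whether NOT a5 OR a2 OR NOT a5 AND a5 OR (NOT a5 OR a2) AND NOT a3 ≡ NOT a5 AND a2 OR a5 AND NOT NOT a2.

E1: NOT a5 OR a2 OR NOT a5 AND a5 OR (NOT a5 OR a2) AND NOT a3
    = NOT a5 OR a2 OR (NOT a5 OR a2) AND NOT a3
    = NOT a5 OR a2
E2: NOT a5 AND a2 OR a5 AND NOT NOT a2
    = NOT a5 AND a2 OR a5 AND a2
    = a2
These differ: at a2=0, a3=1, a5=0, E1 = 1 but E2 = 0.

No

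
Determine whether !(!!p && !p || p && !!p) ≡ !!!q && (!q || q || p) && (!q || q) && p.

E1: !(!!p && !p || p && !!p)
    = !!!p   (distribution)
    = !p   (double negation)
E2: !!!q && (!q || q || p) && (!q || q) && p
    = !!!q && (!q || q) && p   (absorption)
    = !q && (!q || q) && p   (double negation)
    = !q && p   (complement / identity)
These differ: at p=0, q=0, E1 = 1 but E2 = 0.

No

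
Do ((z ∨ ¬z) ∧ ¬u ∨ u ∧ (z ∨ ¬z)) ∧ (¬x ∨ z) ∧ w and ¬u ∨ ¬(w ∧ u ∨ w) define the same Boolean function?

No

E1: ((z ∨ ¬z) ∧ ¬u ∨ u ∧ (z ∨ ¬z)) ∧ (¬x ∨ z) ∧ w
    = (z ∨ ¬z) ∧ (¬x ∨ z) ∧ w
    = (¬x ∨ z) ∧ w
E2: ¬u ∨ ¬(w ∧ u ∨ w)
    = ¬u ∨ ¬w
These differ: at u=1, w=0, x=1, z=0, E1 = 0 but E2 = 1.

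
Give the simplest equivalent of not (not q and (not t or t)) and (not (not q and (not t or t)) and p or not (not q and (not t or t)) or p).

not (not q and (not t or t)) and (not (not q and (not t or t)) and p or not (not q and (not t or t)) or p)
= not (not q and (not t or t)) and (not (not q and (not t or t)) or p)
= not (not q and (not t or t))
= not not q
= q

q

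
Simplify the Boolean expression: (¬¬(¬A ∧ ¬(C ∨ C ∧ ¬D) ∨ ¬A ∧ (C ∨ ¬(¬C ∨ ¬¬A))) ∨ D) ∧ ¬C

(¬¬(¬A ∧ ¬(C ∨ C ∧ ¬D) ∨ ¬A ∧ (C ∨ ¬(¬C ∨ ¬¬A))) ∨ D) ∧ ¬C
= (¬¬(¬A ∧ ¬(C ∨ C ∧ ¬D) ∨ ¬A ∧ (C ∨ C ∧ ¬A)) ∨ D) ∧ ¬C   — De Morgan
= (¬¬(¬A ∧ ¬(C ∨ C ∧ ¬D) ∨ ¬A ∧ C) ∨ D) ∧ ¬C   — absorption
= (¬¬(¬A ∧ ¬C ∨ ¬A ∧ C) ∨ D) ∧ ¬C   — absorption
= (¬¬¬A ∨ D) ∧ ¬C   — distribution
= (¬A ∨ D) ∧ ¬C   — double negation

(¬A ∨ D) ∧ ¬C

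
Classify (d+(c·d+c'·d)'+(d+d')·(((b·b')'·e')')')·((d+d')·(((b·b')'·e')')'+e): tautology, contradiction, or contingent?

tautology

(d+(c·d+c'·d)'+(d+d')·(((b·b')'·e')')')·((d+d')·(((b·b')'·e')')'+e)
= (d+d'+(d+d')·(((b·b')'·e')')')·((d+d')·(((b·b')'·e')')'+e)   (distribution)
= (d+d')·e+(d+d')·(((b·b')'·e')')'   (distribution)
= (d+d')·e+(d+d')·(b·b'+e)'   (De Morgan)
= (d+d')·e+(d+d')·e'   (complement / identity)
= d+d'   (distribution)
= 1   (complement)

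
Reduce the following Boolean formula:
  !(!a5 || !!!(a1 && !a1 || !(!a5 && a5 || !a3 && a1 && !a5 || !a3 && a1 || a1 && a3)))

a5 && !a1

!(!a5 || !!!(a1 && !a1 || !(!a5 && a5 || !a3 && a1 && !a5 || !a3 && a1 || a1 && a3)))
= !(!a5 || !!!!(!a5 && a5 || !a3 && a1 && !a5 || !a3 && a1 || a1 && a3))   (complement / identity)
= !(!a5 || !!(!a5 && a5 || !a3 && a1 && !a5 || !a3 && a1 || a1 && a3))   (double negation)
= !(!a5 || !!(!a3 && a1 && !a5 || !a3 && a1 || a1 && a3))   (complement / identity)
= !(!a5 || !!(!a3 && a1 || a1 && a3))   (absorption)
= !(!a5 || !!a1)   (distribution)
= a5 && !a1   (De Morgan)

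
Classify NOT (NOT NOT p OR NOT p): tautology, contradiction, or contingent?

NOT (NOT NOT p OR NOT p)
= NOT p AND p   [De Morgan]
= FALSE   [complement]

contradiction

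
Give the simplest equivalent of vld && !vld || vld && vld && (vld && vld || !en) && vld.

vld && !vld || vld && vld && (vld && vld || !en) && vld
= vld && !vld || vld && vld && vld   [absorption]
= vld && !vld || vld && vld   [idempotence]
= vld   [distribution]

vld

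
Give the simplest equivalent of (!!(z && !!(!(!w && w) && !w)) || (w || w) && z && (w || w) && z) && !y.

(!!(z && !!(!(!w && w) && !w)) || (w || w) && z && (w || w) && z) && !y
= (!!(z && !(!w && w || w)) || (w || w) && z && (w || w) && z) && !y   — De Morgan
= (z && !(!w && w || w) || (w || w) && z && (w || w) && z) && !y   — double negation
= (z && !w || (w || w) && z && (w || w) && z) && !y   — complement / identity
= (z && !w || (w || w) && z) && !y   — idempotence
= (z && !w || w && z) && !y   — idempotence
= z && !y   — distribution

z && !y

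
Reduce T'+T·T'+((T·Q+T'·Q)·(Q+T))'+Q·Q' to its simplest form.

T'+Q'

T'+T·T'+((T·Q+T'·Q)·(Q+T))'+Q·Q'
= T'+((T·Q+T'·Q)·(Q+T))'+Q·Q'   — complement / identity
= T'+(Q·(Q+T))'+Q·Q'   — distribution
= T'+Q'+Q·Q'   — absorption
= T'+Q'   — complement / identity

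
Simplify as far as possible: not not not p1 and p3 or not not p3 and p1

p3

not not not p1 and p3 or not not p3 and p1
= not not not p1 and p3 or p3 and p1   — double negation
= not p1 and p3 or p3 and p1   — double negation
= p3   — distribution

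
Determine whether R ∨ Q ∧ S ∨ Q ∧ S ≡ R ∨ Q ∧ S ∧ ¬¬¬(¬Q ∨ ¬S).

Yes

E1: R ∨ Q ∧ S ∨ Q ∧ S
    = R ∨ Q ∧ S   (idempotence)
E2: R ∨ Q ∧ S ∧ ¬¬¬(¬Q ∨ ¬S)
    = R ∨ Q ∧ S ∧ ¬¬(Q ∧ S)   (De Morgan)
    = R ∨ Q ∧ S ∧ Q ∧ S   (double negation)
    = R ∨ Q ∧ S   (idempotence)
Both reduce to R ∨ Q ∧ S, so they are equivalent.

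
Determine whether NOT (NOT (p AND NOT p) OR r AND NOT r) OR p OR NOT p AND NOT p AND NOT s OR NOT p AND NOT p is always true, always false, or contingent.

always true

NOT (NOT (p AND NOT p) OR r AND NOT r) OR p OR NOT p AND NOT p AND NOT s OR NOT p AND NOT p
= NOT (NOT (p AND NOT p) OR r AND NOT r) OR p OR NOT p AND NOT p
= NOT NOT (p AND NOT p) OR p OR NOT p AND NOT p
= NOT NOT (p AND NOT p) OR p OR NOT p
= p AND NOT p OR p OR NOT p
= p OR NOT p
= TRUE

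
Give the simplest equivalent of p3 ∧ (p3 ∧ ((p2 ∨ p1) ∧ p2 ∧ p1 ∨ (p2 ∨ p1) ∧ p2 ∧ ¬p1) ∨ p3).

p3

p3 ∧ (p3 ∧ ((p2 ∨ p1) ∧ p2 ∧ p1 ∨ (p2 ∨ p1) ∧ p2 ∧ ¬p1) ∨ p3)
= p3 ∧ (p3 ∧ (p2 ∨ p1) ∧ p2 ∨ p3)   — distribution
= p3 ∧ (p3 ∧ p2 ∨ p3)   — absorption
= p3 ∧ p3   — absorption
= p3   — idempotence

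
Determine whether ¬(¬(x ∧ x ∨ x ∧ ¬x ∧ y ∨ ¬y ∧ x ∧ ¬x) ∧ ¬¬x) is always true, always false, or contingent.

always true

¬(¬(x ∧ x ∨ x ∧ ¬x ∧ y ∨ ¬y ∧ x ∧ ¬x) ∧ ¬¬x)
= ¬(¬(x ∧ x ∨ x ∧ ¬x) ∧ ¬¬x)   (distribution)
= x ∧ x ∨ x ∧ ¬x ∨ ¬x   (De Morgan)
= x ∨ ¬x   (distribution)
= True   (complement)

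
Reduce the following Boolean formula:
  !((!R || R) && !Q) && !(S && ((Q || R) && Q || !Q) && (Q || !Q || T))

!((!R || R) && !Q) && !(S && ((Q || R) && Q || !Q) && (Q || !Q || T))
= !((!R || R) && !Q) && !(S && (Q || !Q) && (Q || !Q || T))   (absorption)
= !((!R || R) && !Q) && !(S && (Q || !Q))   (absorption)
= !((!R || R) && !Q) && !S   (complement / identity)
= !!Q && !S   (complement / identity)
= Q && !S   (double negation)

Q && !S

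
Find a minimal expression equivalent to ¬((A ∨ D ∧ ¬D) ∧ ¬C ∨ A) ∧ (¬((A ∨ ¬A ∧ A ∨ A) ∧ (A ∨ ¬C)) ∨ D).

¬((A ∨ D ∧ ¬D) ∧ ¬C ∨ A) ∧ (¬((A ∨ ¬A ∧ A ∨ A) ∧ (A ∨ ¬C)) ∨ D)
= ¬((A ∨ D ∧ ¬D) ∧ ¬C ∨ A) ∧ (¬((A ∨ A) ∧ (A ∨ ¬C)) ∨ D)   [complement / identity]
= ¬(A ∧ ¬C ∨ A) ∧ (¬((A ∨ A) ∧ (A ∨ ¬C)) ∨ D)   [complement / identity]
= ¬(A ∧ ¬C ∨ A) ∧ (¬(A ∧ ¬C ∨ A) ∨ D)   [distribution]
= ¬(A ∧ ¬C ∨ A)   [absorption]
= ¬A   [absorption]

¬A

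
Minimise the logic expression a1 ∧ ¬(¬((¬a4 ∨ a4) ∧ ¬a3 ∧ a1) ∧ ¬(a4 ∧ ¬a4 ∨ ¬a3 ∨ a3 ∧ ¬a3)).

a1 ∧ ¬(¬((¬a4 ∨ a4) ∧ ¬a3 ∧ a1) ∧ ¬(a4 ∧ ¬a4 ∨ ¬a3 ∨ a3 ∧ ¬a3))
= a1 ∧ ¬(¬((¬a4 ∨ a4) ∧ ¬a3 ∧ a1) ∧ ¬(a4 ∧ ¬a4 ∨ ¬a3))   [complement / identity]
= a1 ∧ ¬(¬((¬a4 ∨ a4) ∧ ¬a3 ∧ a1) ∧ ¬¬a3)   [complement / identity]
= a1 ∧ ((¬a4 ∨ a4) ∧ ¬a3 ∧ a1 ∨ ¬a3)   [De Morgan]
= a1 ∧ (¬a3 ∧ a1 ∨ ¬a3)   [complement / identity]
= a1 ∧ ¬a3   [absorption]

a1 ∧ ¬a3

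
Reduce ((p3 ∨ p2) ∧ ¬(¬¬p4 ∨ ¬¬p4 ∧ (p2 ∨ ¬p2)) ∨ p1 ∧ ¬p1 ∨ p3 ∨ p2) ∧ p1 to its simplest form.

((p3 ∨ p2) ∧ ¬(¬¬p4 ∨ ¬¬p4 ∧ (p2 ∨ ¬p2)) ∨ p1 ∧ ¬p1 ∨ p3 ∨ p2) ∧ p1
= ((p3 ∨ p2) ∧ ¬(¬¬p4 ∨ ¬¬p4) ∨ p1 ∧ ¬p1 ∨ p3 ∨ p2) ∧ p1   — complement / identity
= ((p3 ∨ p2) ∧ ¬¬¬p4 ∨ p1 ∧ ¬p1 ∨ p3 ∨ p2) ∧ p1   — idempotence
= ((p3 ∨ p2) ∧ ¬¬¬p4 ∨ p3 ∨ p2) ∧ p1   — complement / identity
= ((p3 ∨ p2) ∧ ¬p4 ∨ p3 ∨ p2) ∧ p1   — double negation
= (p3 ∨ p2) ∧ p1   — absorption

(p3 ∨ p2) ∧ p1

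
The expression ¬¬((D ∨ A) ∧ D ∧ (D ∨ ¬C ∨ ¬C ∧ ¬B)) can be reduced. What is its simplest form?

D

¬¬((D ∨ A) ∧ D ∧ (D ∨ ¬C ∨ ¬C ∧ ¬B))
= ¬¬((D ∨ A) ∧ D ∧ (D ∨ ¬C))   (absorption)
= ¬¬(D ∧ (D ∨ ¬C))   (absorption)
= D ∧ (D ∨ ¬C)   (double negation)
= D   (absorption)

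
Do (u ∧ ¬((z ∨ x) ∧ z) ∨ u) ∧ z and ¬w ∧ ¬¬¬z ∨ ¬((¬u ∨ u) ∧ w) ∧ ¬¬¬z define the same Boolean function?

E1: (u ∧ ¬((z ∨ x) ∧ z) ∨ u) ∧ z
    = (u ∧ ¬z ∨ u) ∧ z   (absorption)
    = u ∧ z   (absorption)
E2: ¬w ∧ ¬¬¬z ∨ ¬((¬u ∨ u) ∧ w) ∧ ¬¬¬z
    = ¬w ∧ ¬¬¬z ∨ ¬w ∧ ¬¬¬z   (complement / identity)
    = ¬w ∧ ¬¬¬z   (idempotence)
    = ¬w ∧ ¬z   (double negation)
These differ: at u=1, w=0, x=0, z=0, E1 = 0 but E2 = 1.

No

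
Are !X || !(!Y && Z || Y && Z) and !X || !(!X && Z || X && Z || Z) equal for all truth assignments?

E1: !X || !(!Y && Z || Y && Z)
    = !X || !(Z && (!Y || Y))   (distribution)
    = !X || !Z   (complement / identity)
E2: !X || !(!X && Z || X && Z || Z)
    = !X || !(Z || Z)   (distribution)
    = !X || !Z   (idempotence)
Both reduce to !X || !Z, so they are equivalent.

Yes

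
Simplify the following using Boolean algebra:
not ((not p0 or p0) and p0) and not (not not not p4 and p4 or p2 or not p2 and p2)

not p0 and not p2

not ((not p0 or p0) and p0) and not (not not not p4 and p4 or p2 or not p2 and p2)
= not p0 and not (not not not p4 and p4 or p2 or not p2 and p2)   — complement / identity
= not p0 and not (not not not p4 and p4 or p2)   — complement / identity
= not p0 and not (not p4 and p4 or p2)   — double negation
= not p0 and not p2   — complement / identity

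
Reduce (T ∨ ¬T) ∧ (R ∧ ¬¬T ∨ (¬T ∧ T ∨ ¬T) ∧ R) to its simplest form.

R

(T ∨ ¬T) ∧ (R ∧ ¬¬T ∨ (¬T ∧ T ∨ ¬T) ∧ R)
= (T ∨ ¬T) ∧ (R ∧ ¬¬T ∨ ¬T ∧ R)
= (T ∨ ¬T) ∧ (R ∧ T ∨ ¬T ∧ R)
= R ∧ T ∨ ¬T ∧ R
= R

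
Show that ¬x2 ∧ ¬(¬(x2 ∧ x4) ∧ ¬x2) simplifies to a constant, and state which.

False

¬x2 ∧ ¬(¬(x2 ∧ x4) ∧ ¬x2)
= ¬x2 ∧ (x2 ∧ x4 ∨ x2)   (De Morgan)
= ¬x2 ∧ x2   (absorption)
= False   (complement)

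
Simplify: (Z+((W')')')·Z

Z

(Z+((W')')')·Z
= (Z+W')·Z   — double negation
= Z   — absorption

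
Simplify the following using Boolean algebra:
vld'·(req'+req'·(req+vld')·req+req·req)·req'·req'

vld'·req'

vld'·(req'+req'·(req+vld')·req+req·req)·req'·req'
= vld'·(req'+req'·req+req·req)·req'·req'
= vld'·(req'+req)·req'·req'
= vld'·req'·req'
= vld'·req'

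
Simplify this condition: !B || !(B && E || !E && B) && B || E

!B || E

!B || !(B && E || !E && B) && B || E
= !B || !B && B || E   — distribution
= !B || E   — complement / identity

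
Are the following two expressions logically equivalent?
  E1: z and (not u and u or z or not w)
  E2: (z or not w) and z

Yes

E1: z and (not u and u or z or not w)
    = z and (z or not w)   (complement / identity)
    = z   (absorption)
E2: (z or not w) and z
    = z   (absorption)
Both reduce to z, so they are equivalent.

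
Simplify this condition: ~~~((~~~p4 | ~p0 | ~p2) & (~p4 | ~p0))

~~~((~~~p4 | ~p0 | ~p2) & (~p4 | ~p0))
= ~~~((~p4 | ~p0 | ~p2) & (~p4 | ~p0))   [double negation]
= ~~~(~p4 | ~p0)   [absorption]
= ~~(p4 & p0)   [De Morgan]
= p4 & p0   [double negation]

p4 & p0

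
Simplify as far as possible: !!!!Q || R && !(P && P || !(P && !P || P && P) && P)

!!!!Q || R && !(P && P || !(P && !P || P && P) && P)
= !!Q || R && !(P && P || !(P && !P || P && P) && P)   [double negation]
= !!Q || R && !(P && P || !P && P)   [distribution]
= Q || R && !(P && P || !P && P)   [double negation]
= Q || R && !(P || !P && P)   [idempotence]
= Q || R && !P   [complement / identity]

Q || R && !P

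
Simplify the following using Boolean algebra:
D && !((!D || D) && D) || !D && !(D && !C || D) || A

!D || A

D && !((!D || D) && D) || !D && !(D && !C || D) || A
= D && !((!D || D) && D) || !D && !D || A   (absorption)
= D && !D || !D && !D || A   (complement / identity)
= !D || A   (distribution)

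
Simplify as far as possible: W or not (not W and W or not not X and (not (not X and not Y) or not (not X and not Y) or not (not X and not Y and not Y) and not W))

W or not (not W and W or not not X and (not (not X and not Y) or not (not X and not Y) or not (not X and not Y and not Y) and not W))
= W or not (not not X and (not (not X and not Y) or not (not X and not Y) or not (not X and not Y and not Y) and not W))   (complement / identity)
= W or not (not not X and (not (not X and not Y) or not (not X and not Y and not Y) and not W))   (idempotence)
= W or not (not not X and (not (not X and not Y) or not (not X and not Y) and not W))   (idempotence)
= W or not (not not X and not (not X and not Y))   (absorption)
= W or not X or not X and not Y   (De Morgan)
= W or not X   (absorption)

W or not X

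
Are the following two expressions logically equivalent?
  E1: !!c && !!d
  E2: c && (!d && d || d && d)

Yes

E1: !!c && !!d
    = !!c && d   — double negation
    = c && d   — double negation
E2: c && (!d && d || d && d)
    = c && d   — distribution
Both reduce to c && d, so they are equivalent.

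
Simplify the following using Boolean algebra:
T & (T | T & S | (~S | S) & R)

T & (T | T & S | (~S | S) & R)
= T & (T | T & S | R)   (complement / identity)
= T & (T | R)   (absorption)
= T   (absorption)

T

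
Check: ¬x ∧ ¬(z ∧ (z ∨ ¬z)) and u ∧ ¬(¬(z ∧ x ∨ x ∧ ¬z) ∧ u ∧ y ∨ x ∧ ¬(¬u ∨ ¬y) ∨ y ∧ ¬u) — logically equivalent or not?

E1: ¬x ∧ ¬(z ∧ (z ∨ ¬z))
    = ¬x ∧ ¬z   — complement / identity
E2: u ∧ ¬(¬(z ∧ x ∨ x ∧ ¬z) ∧ u ∧ y ∨ x ∧ ¬(¬u ∨ ¬y) ∨ y ∧ ¬u)
    = u ∧ ¬(¬(z ∧ x ∨ x ∧ ¬z) ∧ u ∧ y ∨ x ∧ u ∧ y ∨ y ∧ ¬u)   — De Morgan
    = u ∧ ¬(¬x ∧ u ∧ y ∨ x ∧ u ∧ y ∨ y ∧ ¬u)   — distribution
    = u ∧ ¬(u ∧ y ∨ y ∧ ¬u)   — distribution
    = u ∧ ¬y   — distribution
These differ: at u=0, x=0, y=0, z=0, E1 = 1 but E2 = 0.

No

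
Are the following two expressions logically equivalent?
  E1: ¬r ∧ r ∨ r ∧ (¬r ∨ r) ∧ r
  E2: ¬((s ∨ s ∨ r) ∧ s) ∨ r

E1: ¬r ∧ r ∨ r ∧ (¬r ∨ r) ∧ r
    = ¬r ∧ r ∨ r ∧ r   [complement / identity]
    = r   [distribution]
E2: ¬((s ∨ s ∨ r) ∧ s) ∨ r
    = ¬((s ∨ r) ∧ s) ∨ r   [idempotence]
    = ¬s ∨ r   [absorption]
These differ: at r=0, s=0, E1 = 0 but E2 = 1.

No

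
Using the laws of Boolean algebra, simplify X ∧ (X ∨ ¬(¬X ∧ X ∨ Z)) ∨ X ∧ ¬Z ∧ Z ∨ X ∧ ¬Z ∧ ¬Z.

X

X ∧ (X ∨ ¬(¬X ∧ X ∨ Z)) ∨ X ∧ ¬Z ∧ Z ∨ X ∧ ¬Z ∧ ¬Z
= X ∧ (X ∨ ¬Z) ∨ X ∧ ¬Z ∧ Z ∨ X ∧ ¬Z ∧ ¬Z
= X ∧ (X ∨ ¬Z) ∨ X ∧ ¬Z
= X ∨ X ∧ ¬Z
= X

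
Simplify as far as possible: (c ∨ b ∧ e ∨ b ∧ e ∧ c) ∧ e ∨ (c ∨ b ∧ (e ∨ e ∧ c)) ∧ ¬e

c ∨ b ∧ e

(c ∨ b ∧ e ∨ b ∧ e ∧ c) ∧ e ∨ (c ∨ b ∧ (e ∨ e ∧ c)) ∧ ¬e
= (c ∨ b ∧ e) ∧ e ∨ (c ∨ b ∧ (e ∨ e ∧ c)) ∧ ¬e   (absorption)
= (c ∨ b ∧ e) ∧ e ∨ (c ∨ b ∧ e) ∧ ¬e   (absorption)
= c ∨ b ∧ e   (distribution)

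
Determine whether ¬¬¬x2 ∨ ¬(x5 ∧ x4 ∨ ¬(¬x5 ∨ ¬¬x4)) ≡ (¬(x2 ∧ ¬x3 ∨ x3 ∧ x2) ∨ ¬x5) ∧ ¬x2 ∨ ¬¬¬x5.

E1: ¬¬¬x2 ∨ ¬(x5 ∧ x4 ∨ ¬(¬x5 ∨ ¬¬x4))
    = ¬¬¬x2 ∨ ¬(x5 ∧ x4 ∨ x5 ∧ ¬x4)   [De Morgan]
    = ¬x2 ∨ ¬(x5 ∧ x4 ∨ x5 ∧ ¬x4)   [double negation]
    = ¬x2 ∨ ¬x5   [distribution]
E2: (¬(x2 ∧ ¬x3 ∨ x3 ∧ x2) ∨ ¬x5) ∧ ¬x2 ∨ ¬¬¬x5
    = (¬x2 ∨ ¬x5) ∧ ¬x2 ∨ ¬¬¬x5   [distribution]
    = ¬x2 ∨ ¬¬¬x5   [absorption]
    = ¬x2 ∨ ¬x5   [double negation]
Both reduce to ¬x2 ∨ ¬x5, so they are equivalent.

Yes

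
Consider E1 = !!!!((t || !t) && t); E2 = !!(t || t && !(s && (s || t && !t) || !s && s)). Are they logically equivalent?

Yes

E1: !!!!((t || !t) && t)
    = !!!!t   (complement / identity)
    = !!t   (double negation)
    = t   (double negation)
E2: !!(t || t && !(s && (s || t && !t) || !s && s))
    = !!(t || t && !(s && s || !s && s))   (complement / identity)
    = !!(t || t && !s)   (distribution)
    = !!t   (absorption)
    = t   (double negation)
Both reduce to t, so they are equivalent.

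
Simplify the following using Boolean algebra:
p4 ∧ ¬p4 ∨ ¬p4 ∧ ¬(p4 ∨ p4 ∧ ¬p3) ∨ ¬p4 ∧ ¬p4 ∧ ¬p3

p4 ∧ ¬p4 ∨ ¬p4 ∧ ¬(p4 ∨ p4 ∧ ¬p3) ∨ ¬p4 ∧ ¬p4 ∧ ¬p3
= p4 ∧ ¬p4 ∨ ¬p4 ∧ ¬p4 ∨ ¬p4 ∧ ¬p4 ∧ ¬p3   — absorption
= p4 ∧ ¬p4 ∨ ¬p4 ∧ ¬p4   — absorption
= ¬p4   — distribution

¬p4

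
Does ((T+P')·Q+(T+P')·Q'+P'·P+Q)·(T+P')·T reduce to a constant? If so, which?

no

((T+P')·Q+(T+P')·Q'+P'·P+Q)·(T+P')·T
= ((T+P')·Q+(T+P')·Q'+Q)·(T+P')·T   [complement / identity]
= (T+P'+Q)·(T+P')·T   [distribution]
= (T+P')·T   [absorption]
= T   [absorption]
This depends on T, so it is not a constant.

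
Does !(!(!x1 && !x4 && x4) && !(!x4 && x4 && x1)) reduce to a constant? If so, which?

!(!(!x1 && !x4 && x4) && !(!x4 && x4 && x1))
= !x1 && !x4 && x4 || !x4 && x4 && x1   [De Morgan]
= !x4 && x4   [distribution]
= false   [complement]

yes, False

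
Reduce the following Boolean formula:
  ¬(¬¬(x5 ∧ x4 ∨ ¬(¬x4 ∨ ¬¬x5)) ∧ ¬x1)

¬(¬¬(x5 ∧ x4 ∨ ¬(¬x4 ∨ ¬¬x5)) ∧ ¬x1)
= ¬(¬¬(x5 ∧ x4 ∨ x4 ∧ ¬x5) ∧ ¬x1)   [De Morgan]
= ¬(¬¬x4 ∧ ¬x1)   [distribution]
= ¬x4 ∨ x1   [De Morgan]

¬x4 ∨ x1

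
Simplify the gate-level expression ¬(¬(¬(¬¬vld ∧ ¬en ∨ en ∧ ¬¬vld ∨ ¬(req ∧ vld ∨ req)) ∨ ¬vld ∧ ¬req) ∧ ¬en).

¬vld ∨ en

¬(¬(¬(¬¬vld ∧ ¬en ∨ en ∧ ¬¬vld ∨ ¬(req ∧ vld ∨ req)) ∨ ¬vld ∧ ¬req) ∧ ¬en)
= ¬(¬(¬(¬¬vld ∨ ¬(req ∧ vld ∨ req)) ∨ ¬vld ∧ ¬req) ∧ ¬en)   — distribution
= ¬(¬(¬(¬¬vld ∨ ¬req) ∨ ¬vld ∧ ¬req) ∧ ¬en)   — absorption
= ¬(¬¬vld ∨ ¬req) ∨ ¬vld ∧ ¬req ∨ en   — De Morgan
= ¬vld ∧ req ∨ ¬vld ∧ ¬req ∨ en   — De Morgan
= ¬vld ∨ en   — distribution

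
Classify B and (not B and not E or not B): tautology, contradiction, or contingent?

B and (not B and not E or not B)
= B and not B   — absorption
= False   — complement

contradiction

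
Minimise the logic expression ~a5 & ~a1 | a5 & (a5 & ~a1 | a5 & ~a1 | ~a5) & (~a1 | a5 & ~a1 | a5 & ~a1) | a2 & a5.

~a1 | a2 & a5

~a5 & ~a1 | a5 & (a5 & ~a1 | a5 & ~a1 | ~a5) & (~a1 | a5 & ~a1 | a5 & ~a1) | a2 & a5
= ~a5 & ~a1 | a5 & (a5 & ~a1 | a5 & ~a1 | ~a5 & ~a1) | a2 & a5   [distribution]
= ~a5 & ~a1 | a5 & (a5 & ~a1 | ~a5 & ~a1) | a2 & a5   [idempotence]
= ~a5 & ~a1 | a5 & ~a1 | a2 & a5   [distribution]
= ~a1 | a2 & a5   [distribution]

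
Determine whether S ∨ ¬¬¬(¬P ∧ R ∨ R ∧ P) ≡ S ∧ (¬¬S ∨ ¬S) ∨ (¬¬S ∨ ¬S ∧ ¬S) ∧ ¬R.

E1: S ∨ ¬¬¬(¬P ∧ R ∨ R ∧ P)
    = S ∨ ¬¬¬R   (distribution)
    = S ∨ ¬R   (double negation)
E2: S ∧ (¬¬S ∨ ¬S) ∨ (¬¬S ∨ ¬S ∧ ¬S) ∧ ¬R
    = S ∧ (¬¬S ∨ ¬S) ∨ (¬¬S ∨ ¬S) ∧ ¬R   (idempotence)
    = (S ∨ ¬R) ∧ (¬¬S ∨ ¬S)   (distribution)
    = (S ∨ ¬R) ∧ (S ∨ ¬S)   (double negation)
    = S ∨ ¬R   (complement / identity)
Both reduce to S ∨ ¬R, so they are equivalent.

Yes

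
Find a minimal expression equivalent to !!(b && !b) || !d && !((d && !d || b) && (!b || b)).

!!(b && !b) || !d && !((d && !d || b) && (!b || b))
= b && !b || !d && !((d && !d || b) && (!b || b))   (double negation)
= b && !b || !d && !(d && !d || b)   (complement / identity)
= !d && !(d && !d || b)   (complement / identity)
= !d && !b   (complement / identity)

!d && !b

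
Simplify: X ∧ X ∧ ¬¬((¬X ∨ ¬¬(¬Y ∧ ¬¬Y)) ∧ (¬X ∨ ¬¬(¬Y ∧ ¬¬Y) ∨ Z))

X ∧ X ∧ ¬¬((¬X ∨ ¬¬(¬Y ∧ ¬¬Y)) ∧ (¬X ∨ ¬¬(¬Y ∧ ¬¬Y) ∨ Z))
= X ∧ X ∧ ¬¬(¬X ∨ ¬¬(¬Y ∧ ¬¬Y))   [absorption]
= X ∧ X ∧ ¬(X ∧ ¬(¬Y ∧ ¬¬Y))   [De Morgan]
= X ∧ X ∧ ¬(X ∧ (Y ∨ ¬Y))   [De Morgan]
= X ∧ ¬(X ∧ (Y ∨ ¬Y))   [idempotence]
= X ∧ ¬X   [complement / identity]
= False   [complement]

False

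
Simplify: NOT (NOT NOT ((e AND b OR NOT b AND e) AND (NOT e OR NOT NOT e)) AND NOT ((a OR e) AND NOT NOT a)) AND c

(NOT e OR a) AND c

NOT (NOT NOT ((e AND b OR NOT b AND e) AND (NOT e OR NOT NOT e)) AND NOT ((a OR e) AND NOT NOT a)) AND c
= NOT (NOT NOT (e AND (NOT e OR NOT NOT e)) AND NOT ((a OR e) AND NOT NOT a)) AND c
= NOT (NOT NOT (e AND (NOT e OR NOT NOT e)) AND NOT ((a OR e) AND a)) AND c
= (NOT (e AND (NOT e OR NOT NOT e)) OR (a OR e) AND a) AND c
= (NOT (e AND (NOT e OR e)) OR (a OR e) AND a) AND c
= (NOT e OR (a OR e) AND a) AND c
= (NOT e OR a) AND c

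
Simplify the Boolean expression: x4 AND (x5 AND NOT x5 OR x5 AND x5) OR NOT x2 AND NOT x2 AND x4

x4 AND (x5 AND NOT x5 OR x5 AND x5) OR NOT x2 AND NOT x2 AND x4
= x4 AND x5 OR NOT x2 AND NOT x2 AND x4   [distribution]
= x4 AND (x5 OR NOT x2 AND NOT x2)   [distribution]
= x4 AND (x5 OR NOT x2)   [idempotence]

x4 AND (x5 OR NOT x2)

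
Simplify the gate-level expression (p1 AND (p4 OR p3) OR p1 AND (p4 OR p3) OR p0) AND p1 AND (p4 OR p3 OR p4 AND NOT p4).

p1 AND (p4 OR p3)

(p1 AND (p4 OR p3) OR p1 AND (p4 OR p3) OR p0) AND p1 AND (p4 OR p3 OR p4 AND NOT p4)
= (p1 AND (p4 OR p3) OR p1 AND (p4 OR p3) OR p0) AND p1 AND (p4 OR p3)   (complement / identity)
= (p1 AND (p4 OR p3) OR p0) AND p1 AND (p4 OR p3)   (idempotence)
= p1 AND (p4 OR p3)   (absorption)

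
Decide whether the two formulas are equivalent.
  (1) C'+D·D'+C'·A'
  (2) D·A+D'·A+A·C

No

E1: C'+D·D'+C'·A'
    = C'+C'·A'   (complement / identity)
    = C'   (absorption)
E2: D·A+D'·A+A·C
    = A+A·C   (distribution)
    = A   (absorption)
These differ: at A=0, C=0, D=0, E1 = 1 but E2 = 0.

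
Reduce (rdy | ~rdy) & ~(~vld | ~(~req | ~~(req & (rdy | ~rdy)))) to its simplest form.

(rdy | ~rdy) & ~(~vld | ~(~req | ~~(req & (rdy | ~rdy))))
= (rdy | ~rdy) & ~(~vld | ~(~req | ~~req))   — complement / identity
= (rdy | ~rdy) & vld & (~req | ~~req)   — De Morgan
= (rdy | ~rdy) & vld & (~req | req)   — double negation
= vld & (~req | req)   — complement / identity
= vld   — complement / identity

vld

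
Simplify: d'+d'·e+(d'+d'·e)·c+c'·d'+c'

d'+c'

d'+d'·e+(d'+d'·e)·c+c'·d'+c'
= d'+d'·e+c'·d'+c'   [absorption]
= d'+d'·e+c'   [absorption]
= d'+c'   [absorption]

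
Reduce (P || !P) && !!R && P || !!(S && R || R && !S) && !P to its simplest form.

(P || !P) && !!R && P || !!(S && R || R && !S) && !P
= (P || !P) && !!R && P || !!R && !P   [distribution]
= (P || !P) && !!R && P || R && !P   [double negation]
= !!R && P || R && !P   [complement / identity]
= R && P || R && !P   [double negation]
= R   [distribution]

R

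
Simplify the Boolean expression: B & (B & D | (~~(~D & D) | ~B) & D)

B & D

B & (B & D | (~~(~D & D) | ~B) & D)
= B & (B & D | (~D & D | ~B) & D)   (double negation)
= B & (B & D | ~B & D)   (complement / identity)
= B & D   (distribution)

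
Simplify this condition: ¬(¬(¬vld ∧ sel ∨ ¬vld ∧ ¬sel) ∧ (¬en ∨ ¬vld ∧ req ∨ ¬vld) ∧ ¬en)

¬vld ∨ en

¬(¬(¬vld ∧ sel ∨ ¬vld ∧ ¬sel) ∧ (¬en ∨ ¬vld ∧ req ∨ ¬vld) ∧ ¬en)
= ¬(¬(¬vld ∧ sel ∨ ¬vld ∧ ¬sel) ∧ (¬en ∨ ¬vld) ∧ ¬en)
= ¬(¬(¬vld ∧ sel ∨ ¬vld ∧ ¬sel) ∧ ¬en)
= ¬(¬¬vld ∧ ¬en)
= ¬vld ∨ en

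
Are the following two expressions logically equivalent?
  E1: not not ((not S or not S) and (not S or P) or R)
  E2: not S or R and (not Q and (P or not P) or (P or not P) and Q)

E1: not not ((not S or not S) and (not S or P) or R)
    = not not (not S or not S and P or R)
    = not not (not S or R)
    = not S or R
E2: not S or R and (not Q and (P or not P) or (P or not P) and Q)
    = not S or R and (P or not P)
    = not S or R
Both reduce to not S or R, so they are equivalent.

Yes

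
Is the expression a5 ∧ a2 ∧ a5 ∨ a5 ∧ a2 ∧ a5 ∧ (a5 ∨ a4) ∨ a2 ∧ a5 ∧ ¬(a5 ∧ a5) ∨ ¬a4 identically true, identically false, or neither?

neither

a5 ∧ a2 ∧ a5 ∨ a5 ∧ a2 ∧ a5 ∧ (a5 ∨ a4) ∨ a2 ∧ a5 ∧ ¬(a5 ∧ a5) ∨ ¬a4
= a5 ∧ a2 ∧ a5 ∨ a5 ∧ a2 ∧ a5 ∨ a2 ∧ a5 ∧ ¬(a5 ∧ a5) ∨ ¬a4   — absorption
= a5 ∧ a2 ∧ a5 ∨ a5 ∧ a2 ∧ a5 ∨ a2 ∧ a5 ∧ ¬a5 ∨ ¬a4   — idempotence
= a5 ∧ a2 ∧ a5 ∨ a2 ∧ a5 ∧ ¬a5 ∨ ¬a4   — idempotence
= a2 ∧ a5 ∨ ¬a4   — distribution
This depends on a2, a4, a5, so it is not a constant.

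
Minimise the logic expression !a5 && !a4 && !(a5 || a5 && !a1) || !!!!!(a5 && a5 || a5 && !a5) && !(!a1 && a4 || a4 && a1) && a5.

!a5 && !a4

!a5 && !a4 && !(a5 || a5 && !a1) || !!!!!(a5 && a5 || a5 && !a5) && !(!a1 && a4 || a4 && a1) && a5
= !a5 && !a4 && !a5 || !!!!!(a5 && a5 || a5 && !a5) && !(!a1 && a4 || a4 && a1) && a5   (absorption)
= !a5 && !a4 && !a5 || !!!!!a5 && !(!a1 && a4 || a4 && a1) && a5   (distribution)
= !a5 && !a4 && !a5 || !!!a5 && !(!a1 && a4 || a4 && a1) && a5   (double negation)
= !a5 && !a4 && !a5 || !a5 && !(!a1 && a4 || a4 && a1) && a5   (double negation)
= !a5 && !a4 && !a5 || !a5 && !a4 && a5   (distribution)
= !a5 && !a4   (distribution)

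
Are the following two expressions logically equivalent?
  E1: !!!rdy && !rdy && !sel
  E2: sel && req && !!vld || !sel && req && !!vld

No

E1: !!!rdy && !rdy && !sel
    = !rdy && !rdy && !sel   (double negation)
    = !rdy && !sel   (idempotence)
E2: sel && req && !!vld || !sel && req && !!vld
    = req && !!vld   (distribution)
    = req && vld   (double negation)
These differ: at rdy=0, req=1, sel=0, vld=0, E1 = 1 but E2 = 0.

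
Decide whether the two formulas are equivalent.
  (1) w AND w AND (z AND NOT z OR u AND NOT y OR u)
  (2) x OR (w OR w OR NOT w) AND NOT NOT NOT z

No

E1: w AND w AND (z AND NOT z OR u AND NOT y OR u)
    = w AND w AND (u AND NOT y OR u)   [complement / identity]
    = w AND w AND u   [absorption]
    = w AND u   [idempotence]
E2: x OR (w OR w OR NOT w) AND NOT NOT NOT z
    = x OR (w OR NOT w) AND NOT NOT NOT z   [idempotence]
    = x OR NOT NOT NOT z   [complement / identity]
    = x OR NOT z   [double negation]
These differ: at u=1, w=0, x=1, y=0, z=1, E1 = 0 but E2 = 1.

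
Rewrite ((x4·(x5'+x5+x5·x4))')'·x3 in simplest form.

x4·x3

((x4·(x5'+x5+x5·x4))')'·x3
= ((x4·(x5'+x5))')'·x3   — absorption
= (x4')'·x3   — complement / identity
= x4·x3   — double negation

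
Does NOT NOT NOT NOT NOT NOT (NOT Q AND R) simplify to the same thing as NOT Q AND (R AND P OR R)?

E1: NOT NOT NOT NOT NOT NOT (NOT Q AND R)
    = NOT NOT NOT NOT (NOT Q AND R)   — double negation
    = NOT NOT (NOT Q AND R)   — double negation
    = NOT Q AND R   — double negation
E2: NOT Q AND (R AND P OR R)
    = NOT Q AND R   — absorption
Both reduce to NOT Q AND R, so they are equivalent.

Yes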